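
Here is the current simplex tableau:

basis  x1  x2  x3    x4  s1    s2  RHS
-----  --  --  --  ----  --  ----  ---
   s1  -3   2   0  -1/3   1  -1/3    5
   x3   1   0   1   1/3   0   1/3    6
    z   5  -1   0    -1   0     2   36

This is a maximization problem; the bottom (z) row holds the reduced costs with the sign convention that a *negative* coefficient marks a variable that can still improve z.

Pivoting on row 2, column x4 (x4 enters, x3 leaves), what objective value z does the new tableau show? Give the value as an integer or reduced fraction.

54

Minimum ratio for x4: 6/(1/3) = 18.
z changes by −(z-row coeff of x4)·ratio = −(-1)·18 = 18.
New z = 36 + 18 = 54.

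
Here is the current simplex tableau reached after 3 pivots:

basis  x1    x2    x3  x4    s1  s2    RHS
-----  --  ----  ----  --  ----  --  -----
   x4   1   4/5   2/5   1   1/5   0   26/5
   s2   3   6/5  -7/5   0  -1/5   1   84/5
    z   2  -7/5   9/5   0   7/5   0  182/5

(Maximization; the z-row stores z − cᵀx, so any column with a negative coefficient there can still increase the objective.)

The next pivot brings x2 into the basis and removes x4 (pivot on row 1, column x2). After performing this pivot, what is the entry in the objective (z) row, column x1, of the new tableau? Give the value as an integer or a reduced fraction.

15/4

Pivot element is row 1, column x2: 4/5.
Normalize row 1: new (row 1, x1) = 1/(4/5) = 5/4.
z-row ← z-row − (-7/5)·(new row 1): 2 − (-7/5)·(5/4) = 15/4.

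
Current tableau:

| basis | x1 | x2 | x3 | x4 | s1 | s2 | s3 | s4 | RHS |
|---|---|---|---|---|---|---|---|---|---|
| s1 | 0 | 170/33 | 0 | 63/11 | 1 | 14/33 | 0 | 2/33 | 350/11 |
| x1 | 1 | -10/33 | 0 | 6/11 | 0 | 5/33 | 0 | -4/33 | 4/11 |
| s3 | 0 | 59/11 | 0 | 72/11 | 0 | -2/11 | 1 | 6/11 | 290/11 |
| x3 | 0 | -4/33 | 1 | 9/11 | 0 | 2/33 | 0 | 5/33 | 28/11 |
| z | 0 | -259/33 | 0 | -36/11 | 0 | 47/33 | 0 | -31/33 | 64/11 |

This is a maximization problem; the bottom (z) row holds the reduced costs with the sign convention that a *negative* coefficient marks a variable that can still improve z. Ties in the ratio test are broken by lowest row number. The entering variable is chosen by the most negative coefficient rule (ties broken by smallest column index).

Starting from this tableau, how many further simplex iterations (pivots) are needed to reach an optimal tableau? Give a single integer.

2

pivot: x2 in, s3 out → z = 7858/177
pivot: s4 in, x3 out → z = 1366/29
No improving column remains; optimal.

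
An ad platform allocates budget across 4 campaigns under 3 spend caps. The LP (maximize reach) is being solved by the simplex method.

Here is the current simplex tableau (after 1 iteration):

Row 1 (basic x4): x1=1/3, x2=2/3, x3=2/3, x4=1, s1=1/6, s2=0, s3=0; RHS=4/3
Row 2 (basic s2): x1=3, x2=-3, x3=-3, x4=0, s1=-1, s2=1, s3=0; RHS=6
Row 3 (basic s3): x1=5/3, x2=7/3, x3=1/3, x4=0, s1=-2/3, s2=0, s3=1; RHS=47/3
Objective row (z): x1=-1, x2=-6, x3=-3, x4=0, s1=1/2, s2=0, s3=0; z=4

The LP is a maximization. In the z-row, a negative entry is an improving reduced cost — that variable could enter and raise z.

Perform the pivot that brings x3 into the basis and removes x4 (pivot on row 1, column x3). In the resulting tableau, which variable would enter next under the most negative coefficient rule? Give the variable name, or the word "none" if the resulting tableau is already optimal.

Pivot element 2/3. New z-row = old z-row − (-3)·(row 1/(2/3)).
Updated z-row coefficients: x1: 1/2, x2: -3, x3: 0, x4: 9/2, s1: 5/4, s2: 0, s3: 0.
The most negative is -3 in column x2, so x2 would enter next.

x2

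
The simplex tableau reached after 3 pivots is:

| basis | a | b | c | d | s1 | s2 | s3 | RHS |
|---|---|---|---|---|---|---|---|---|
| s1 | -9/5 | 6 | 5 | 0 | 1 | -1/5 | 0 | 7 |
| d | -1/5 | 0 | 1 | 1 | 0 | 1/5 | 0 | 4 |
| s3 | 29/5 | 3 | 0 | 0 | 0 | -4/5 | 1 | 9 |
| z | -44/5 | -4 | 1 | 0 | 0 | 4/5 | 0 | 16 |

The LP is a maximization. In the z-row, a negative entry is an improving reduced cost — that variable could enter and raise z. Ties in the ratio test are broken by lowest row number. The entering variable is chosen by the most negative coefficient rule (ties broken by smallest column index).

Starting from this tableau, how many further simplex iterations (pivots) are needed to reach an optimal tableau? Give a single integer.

pivot: a in, s3 out → z = 860/29
pivot: s2 in, d out → z = 40
No improving column remains; optimal.

2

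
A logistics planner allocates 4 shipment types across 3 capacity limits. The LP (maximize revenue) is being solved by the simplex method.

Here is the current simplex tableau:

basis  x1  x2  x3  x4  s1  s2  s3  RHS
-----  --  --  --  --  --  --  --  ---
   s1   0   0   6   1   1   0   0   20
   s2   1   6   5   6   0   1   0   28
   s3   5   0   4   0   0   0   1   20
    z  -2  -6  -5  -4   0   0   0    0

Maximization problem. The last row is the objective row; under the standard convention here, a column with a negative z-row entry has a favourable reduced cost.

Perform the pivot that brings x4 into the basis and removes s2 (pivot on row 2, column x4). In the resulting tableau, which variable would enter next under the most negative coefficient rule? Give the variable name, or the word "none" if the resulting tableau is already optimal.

Pivot element 6. New z-row = old z-row − (-4)·(row 2/6).
Updated z-row coefficients: x1: -4/3, x2: -2, x3: -5/3, x4: 0, s1: 0, s2: 2/3, s3: 0.
The most negative is -2 in column x2, so x2 would enter next.

x2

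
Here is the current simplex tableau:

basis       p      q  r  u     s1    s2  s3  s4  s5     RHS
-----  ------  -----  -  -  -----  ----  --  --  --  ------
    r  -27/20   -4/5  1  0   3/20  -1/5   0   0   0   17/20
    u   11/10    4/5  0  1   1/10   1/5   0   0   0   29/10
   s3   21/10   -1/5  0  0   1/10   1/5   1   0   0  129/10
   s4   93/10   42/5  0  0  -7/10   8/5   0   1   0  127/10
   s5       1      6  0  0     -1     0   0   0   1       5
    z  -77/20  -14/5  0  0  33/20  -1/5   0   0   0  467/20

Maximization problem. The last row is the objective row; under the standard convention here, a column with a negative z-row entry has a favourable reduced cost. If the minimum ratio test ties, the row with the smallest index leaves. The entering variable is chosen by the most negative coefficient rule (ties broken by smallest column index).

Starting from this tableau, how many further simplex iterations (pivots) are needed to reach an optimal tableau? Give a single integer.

1

pivot: p in, s4 out → z = 5321/186
No improving column remains; optimal.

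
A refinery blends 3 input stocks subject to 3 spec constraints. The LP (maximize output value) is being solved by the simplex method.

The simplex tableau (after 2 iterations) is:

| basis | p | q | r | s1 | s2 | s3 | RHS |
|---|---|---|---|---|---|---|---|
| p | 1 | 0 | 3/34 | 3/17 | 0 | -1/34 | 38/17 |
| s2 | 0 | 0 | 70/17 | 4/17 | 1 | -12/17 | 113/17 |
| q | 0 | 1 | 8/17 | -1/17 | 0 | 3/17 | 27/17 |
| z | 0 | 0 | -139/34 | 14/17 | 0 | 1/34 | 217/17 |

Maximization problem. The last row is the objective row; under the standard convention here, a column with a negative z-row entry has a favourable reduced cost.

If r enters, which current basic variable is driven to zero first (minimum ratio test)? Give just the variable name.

Ratios: row 1 (p): (38/17)/(3/34) = 76/3; row 2 (s2): (113/17)/(70/17) = 113/70; row 3 (q): (27/17)/(8/17) = 27/8.
Minimum ratio 113/70 is in the s2 row, so s2 leaves.

s2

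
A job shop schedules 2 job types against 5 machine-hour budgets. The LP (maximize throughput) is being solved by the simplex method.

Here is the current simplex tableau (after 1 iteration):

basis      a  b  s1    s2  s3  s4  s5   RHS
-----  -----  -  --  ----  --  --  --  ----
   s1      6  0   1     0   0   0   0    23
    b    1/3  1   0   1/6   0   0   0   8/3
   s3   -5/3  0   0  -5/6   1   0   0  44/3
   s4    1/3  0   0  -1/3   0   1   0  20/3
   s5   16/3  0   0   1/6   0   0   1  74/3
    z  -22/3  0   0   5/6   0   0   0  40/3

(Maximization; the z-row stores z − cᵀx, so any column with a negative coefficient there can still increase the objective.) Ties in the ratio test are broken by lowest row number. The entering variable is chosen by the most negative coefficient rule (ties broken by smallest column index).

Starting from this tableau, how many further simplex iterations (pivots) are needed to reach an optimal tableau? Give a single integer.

1

pivot: a in, s1 out → z = 373/9
No improving column remains; optimal.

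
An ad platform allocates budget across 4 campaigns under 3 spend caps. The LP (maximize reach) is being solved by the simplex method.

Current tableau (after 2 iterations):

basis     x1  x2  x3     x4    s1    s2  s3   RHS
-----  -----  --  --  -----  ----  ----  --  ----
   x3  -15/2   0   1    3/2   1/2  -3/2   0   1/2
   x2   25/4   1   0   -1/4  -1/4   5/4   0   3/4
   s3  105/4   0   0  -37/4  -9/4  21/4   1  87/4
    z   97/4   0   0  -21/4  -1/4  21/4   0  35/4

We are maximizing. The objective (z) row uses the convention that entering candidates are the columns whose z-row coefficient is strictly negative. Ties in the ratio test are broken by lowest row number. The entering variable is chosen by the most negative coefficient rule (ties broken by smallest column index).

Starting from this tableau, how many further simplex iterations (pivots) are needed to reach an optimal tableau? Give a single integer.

2

pivot: x4 in, x3 out → z = 21/2
pivot: x1 in, x2 out → z = 65/6
No improving column remains; optimal.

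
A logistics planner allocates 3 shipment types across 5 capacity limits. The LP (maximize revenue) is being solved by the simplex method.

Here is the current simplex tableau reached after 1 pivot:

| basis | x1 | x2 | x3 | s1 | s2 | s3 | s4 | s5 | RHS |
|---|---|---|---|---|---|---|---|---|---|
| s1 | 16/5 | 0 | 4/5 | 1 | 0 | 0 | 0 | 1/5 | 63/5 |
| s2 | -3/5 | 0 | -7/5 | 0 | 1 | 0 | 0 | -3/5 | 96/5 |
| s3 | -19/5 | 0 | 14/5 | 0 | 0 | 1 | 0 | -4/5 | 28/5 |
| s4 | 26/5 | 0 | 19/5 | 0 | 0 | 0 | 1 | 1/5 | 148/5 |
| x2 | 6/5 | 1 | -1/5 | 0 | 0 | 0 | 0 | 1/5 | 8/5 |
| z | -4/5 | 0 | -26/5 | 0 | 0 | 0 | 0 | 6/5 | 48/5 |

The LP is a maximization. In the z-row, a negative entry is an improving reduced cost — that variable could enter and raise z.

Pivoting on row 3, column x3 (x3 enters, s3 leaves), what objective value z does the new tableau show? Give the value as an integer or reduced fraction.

20

Minimum ratio for x3: (28/5)/(14/5) = 2.
z changes by −(z-row coeff of x3)·ratio = −(-26/5)·2 = 52/5.
New z = 48/5 + (52/5) = 20.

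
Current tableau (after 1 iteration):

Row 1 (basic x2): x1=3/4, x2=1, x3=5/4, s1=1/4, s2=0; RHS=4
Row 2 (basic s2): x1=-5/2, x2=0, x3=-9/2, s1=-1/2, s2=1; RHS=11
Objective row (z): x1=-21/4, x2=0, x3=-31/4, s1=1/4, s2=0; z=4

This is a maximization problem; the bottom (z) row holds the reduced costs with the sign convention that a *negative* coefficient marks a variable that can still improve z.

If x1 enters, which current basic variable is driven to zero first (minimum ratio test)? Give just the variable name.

x2

Ratios: row 1 (x2): 4/(3/4) = 16/3; row 2 (s2): entry -5/2 ≤ 0, skip.
Minimum ratio 16/3 is in the x2 row, so x2 leaves.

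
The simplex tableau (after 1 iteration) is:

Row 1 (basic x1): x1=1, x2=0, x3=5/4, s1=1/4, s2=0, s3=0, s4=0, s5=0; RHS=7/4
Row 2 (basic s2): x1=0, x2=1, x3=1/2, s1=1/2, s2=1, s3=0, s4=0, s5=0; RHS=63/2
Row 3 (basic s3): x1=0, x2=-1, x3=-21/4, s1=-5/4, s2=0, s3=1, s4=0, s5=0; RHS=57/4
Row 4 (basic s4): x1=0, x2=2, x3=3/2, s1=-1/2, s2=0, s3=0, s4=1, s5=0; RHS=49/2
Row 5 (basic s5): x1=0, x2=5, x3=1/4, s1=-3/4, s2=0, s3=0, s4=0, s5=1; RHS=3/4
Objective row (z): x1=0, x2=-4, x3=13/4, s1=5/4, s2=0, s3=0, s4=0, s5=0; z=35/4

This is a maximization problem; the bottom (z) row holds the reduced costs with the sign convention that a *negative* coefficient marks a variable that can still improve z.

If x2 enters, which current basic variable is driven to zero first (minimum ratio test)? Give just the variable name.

Ratios: row 1 (x1): entry 0 ≤ 0, skip; row 2 (s2): (63/2)/1 = 63/2; row 3 (s3): entry -1 ≤ 0, skip; row 4 (s4): (49/2)/2 = 49/4; row 5 (s5): (3/4)/5 = 3/20.
Minimum ratio 3/20 is in the s5 row, so s5 leaves.

s5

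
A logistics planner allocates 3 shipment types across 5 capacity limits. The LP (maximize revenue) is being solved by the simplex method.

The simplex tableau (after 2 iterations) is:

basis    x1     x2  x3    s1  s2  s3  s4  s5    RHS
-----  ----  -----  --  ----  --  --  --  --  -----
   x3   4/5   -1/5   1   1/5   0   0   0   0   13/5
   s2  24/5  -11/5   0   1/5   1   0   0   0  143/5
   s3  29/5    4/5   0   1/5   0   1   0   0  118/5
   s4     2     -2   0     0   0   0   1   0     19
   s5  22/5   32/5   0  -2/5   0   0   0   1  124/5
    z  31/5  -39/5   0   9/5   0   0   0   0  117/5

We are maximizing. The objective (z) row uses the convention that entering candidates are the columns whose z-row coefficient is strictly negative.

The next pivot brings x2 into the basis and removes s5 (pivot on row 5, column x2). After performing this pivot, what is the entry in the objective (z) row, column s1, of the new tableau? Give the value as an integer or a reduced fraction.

21/16

Pivot element is row 5, column x2: 32/5.
Normalize row 5: new (row 5, s1) = (-2/5)/(32/5) = -1/16.
z-row ← z-row − (-39/5)·(new row 5): 9/5 − (-39/5)·(-1/16) = 21/16.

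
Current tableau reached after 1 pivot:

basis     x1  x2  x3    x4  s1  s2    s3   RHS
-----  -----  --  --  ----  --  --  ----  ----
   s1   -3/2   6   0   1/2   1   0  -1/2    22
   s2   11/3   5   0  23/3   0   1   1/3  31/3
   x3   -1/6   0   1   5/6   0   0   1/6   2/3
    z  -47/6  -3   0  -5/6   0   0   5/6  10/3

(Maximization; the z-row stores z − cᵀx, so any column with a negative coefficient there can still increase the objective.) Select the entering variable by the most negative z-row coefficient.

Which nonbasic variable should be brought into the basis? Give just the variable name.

x1

Objective-row coefficients: x1: -47/6, x2: -3, x3: 0, x4: -5/6, s1: 0, s2: 0, s3: 5/6.
The most negative is -47/6 in column x1, so x1 enters.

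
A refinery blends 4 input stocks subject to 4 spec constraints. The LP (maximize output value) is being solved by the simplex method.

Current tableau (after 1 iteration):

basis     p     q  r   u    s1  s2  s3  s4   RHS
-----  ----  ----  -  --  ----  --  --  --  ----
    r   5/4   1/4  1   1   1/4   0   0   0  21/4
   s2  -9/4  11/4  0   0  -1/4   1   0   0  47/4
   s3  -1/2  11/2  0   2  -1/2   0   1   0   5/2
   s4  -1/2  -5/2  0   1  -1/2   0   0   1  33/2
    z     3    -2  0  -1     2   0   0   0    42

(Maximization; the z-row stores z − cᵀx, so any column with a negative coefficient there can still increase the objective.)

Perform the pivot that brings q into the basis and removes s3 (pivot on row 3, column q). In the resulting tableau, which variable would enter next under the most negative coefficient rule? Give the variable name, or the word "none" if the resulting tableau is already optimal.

Pivot element 11/2. New z-row = old z-row − (-2)·(row 3/(11/2)).
Updated z-row coefficients: p: 31/11, q: 0, r: 0, u: -3/11, s1: 20/11, s2: 0, s3: 4/11, s4: 0.
The most negative is -3/11 in column u, so u would enter next.

u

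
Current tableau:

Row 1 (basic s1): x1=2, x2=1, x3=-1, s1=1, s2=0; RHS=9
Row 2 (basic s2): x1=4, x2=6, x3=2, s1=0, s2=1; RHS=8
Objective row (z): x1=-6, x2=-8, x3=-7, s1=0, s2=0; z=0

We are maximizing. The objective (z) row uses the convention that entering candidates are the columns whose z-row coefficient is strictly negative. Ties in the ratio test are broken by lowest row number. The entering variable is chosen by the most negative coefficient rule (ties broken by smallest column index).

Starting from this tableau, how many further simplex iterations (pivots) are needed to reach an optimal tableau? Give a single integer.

2

pivot: x2 in, s2 out → z = 32/3
pivot: x3 in, x2 out → z = 28
No improving column remains; optimal.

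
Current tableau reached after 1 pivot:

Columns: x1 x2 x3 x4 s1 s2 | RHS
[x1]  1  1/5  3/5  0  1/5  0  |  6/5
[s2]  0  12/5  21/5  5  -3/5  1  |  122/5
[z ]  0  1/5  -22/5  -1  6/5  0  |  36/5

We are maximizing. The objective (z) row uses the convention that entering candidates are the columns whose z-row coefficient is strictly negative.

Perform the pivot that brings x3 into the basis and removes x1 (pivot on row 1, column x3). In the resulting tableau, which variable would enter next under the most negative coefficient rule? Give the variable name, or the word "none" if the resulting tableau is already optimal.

x4

Pivot element 3/5. New z-row = old z-row − (-22/5)·(row 1/(3/5)).
Updated z-row coefficients: x1: 22/3, x2: 5/3, x3: 0, x4: -1, s1: 8/3, s2: 0.
The most negative is -1 in column x4, so x4 would enter next.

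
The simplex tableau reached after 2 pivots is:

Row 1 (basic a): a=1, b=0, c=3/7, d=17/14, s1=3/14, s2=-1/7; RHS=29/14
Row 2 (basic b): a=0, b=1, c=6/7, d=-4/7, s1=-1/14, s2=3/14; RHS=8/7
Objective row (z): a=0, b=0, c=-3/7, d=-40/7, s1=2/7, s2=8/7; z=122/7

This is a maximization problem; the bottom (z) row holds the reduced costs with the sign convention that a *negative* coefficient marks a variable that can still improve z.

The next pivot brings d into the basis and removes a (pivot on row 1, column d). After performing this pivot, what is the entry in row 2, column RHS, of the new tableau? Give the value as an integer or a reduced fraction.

Pivot element is row 1, column d: 17/14.
Normalize row 1: new (row 1, RHS) = (29/14)/(17/14) = 29/17.
row 2 ← row 2 − (-4/7)·(new row 1): 8/7 − (-4/7)·(29/17) = 36/17.

36/17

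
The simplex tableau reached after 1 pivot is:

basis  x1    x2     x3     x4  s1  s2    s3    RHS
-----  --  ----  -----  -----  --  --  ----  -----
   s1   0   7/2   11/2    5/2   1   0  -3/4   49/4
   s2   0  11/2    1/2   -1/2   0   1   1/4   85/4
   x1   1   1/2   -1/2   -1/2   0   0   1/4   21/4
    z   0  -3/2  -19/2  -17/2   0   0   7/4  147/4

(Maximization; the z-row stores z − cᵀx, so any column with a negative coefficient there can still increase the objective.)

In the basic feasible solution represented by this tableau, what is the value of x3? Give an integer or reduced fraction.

0

x3 is nonbasic (not in the basis column), so its value in the current BFS is 0.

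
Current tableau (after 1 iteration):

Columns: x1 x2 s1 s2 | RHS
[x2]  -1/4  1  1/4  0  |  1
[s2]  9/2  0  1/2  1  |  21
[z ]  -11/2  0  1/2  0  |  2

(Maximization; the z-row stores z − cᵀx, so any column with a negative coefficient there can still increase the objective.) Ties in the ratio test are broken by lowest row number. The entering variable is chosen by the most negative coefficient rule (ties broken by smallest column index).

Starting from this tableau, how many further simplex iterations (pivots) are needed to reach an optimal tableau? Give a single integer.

pivot: x1 in, s2 out → z = 83/3
No improving column remains; optimal.

1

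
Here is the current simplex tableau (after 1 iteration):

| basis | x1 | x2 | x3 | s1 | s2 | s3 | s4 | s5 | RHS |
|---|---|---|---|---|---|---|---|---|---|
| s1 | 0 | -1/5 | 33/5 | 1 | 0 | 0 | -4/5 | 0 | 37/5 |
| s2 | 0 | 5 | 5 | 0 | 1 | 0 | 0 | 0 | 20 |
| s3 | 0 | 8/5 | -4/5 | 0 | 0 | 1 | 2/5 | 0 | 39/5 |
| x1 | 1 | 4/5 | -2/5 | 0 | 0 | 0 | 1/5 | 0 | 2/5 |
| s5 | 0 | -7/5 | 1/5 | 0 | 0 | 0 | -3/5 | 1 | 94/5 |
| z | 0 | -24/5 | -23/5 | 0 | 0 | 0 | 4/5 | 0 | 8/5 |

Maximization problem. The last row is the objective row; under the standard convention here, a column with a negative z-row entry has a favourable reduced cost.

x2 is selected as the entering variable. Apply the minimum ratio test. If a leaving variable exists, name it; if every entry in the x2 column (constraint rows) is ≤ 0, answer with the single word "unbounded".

Ratios: row 1 (s1): entry -1/5 ≤ 0, skip; row 2 (s2): 20/5 = 4; row 3 (s3): (39/5)/(8/5) = 39/8; row 4 (x1): (2/5)/(4/5) = 1/2; row 5 (s5): entry -7/5 ≤ 0, skip.
Minimum ratio is in the x1 row, so x1 leaves.

x1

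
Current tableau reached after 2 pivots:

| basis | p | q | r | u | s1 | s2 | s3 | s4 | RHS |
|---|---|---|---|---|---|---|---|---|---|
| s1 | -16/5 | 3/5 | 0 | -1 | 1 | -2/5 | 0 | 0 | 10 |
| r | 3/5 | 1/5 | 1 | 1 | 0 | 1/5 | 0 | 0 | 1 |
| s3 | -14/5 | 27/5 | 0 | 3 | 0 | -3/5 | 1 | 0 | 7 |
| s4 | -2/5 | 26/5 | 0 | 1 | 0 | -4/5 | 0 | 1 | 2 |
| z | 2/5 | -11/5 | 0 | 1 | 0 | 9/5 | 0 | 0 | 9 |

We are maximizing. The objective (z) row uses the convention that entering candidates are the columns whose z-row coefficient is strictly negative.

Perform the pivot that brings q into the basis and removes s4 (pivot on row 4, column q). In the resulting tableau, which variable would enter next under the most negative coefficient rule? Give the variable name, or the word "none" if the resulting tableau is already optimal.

Pivot element 26/5. New z-row = old z-row − (-11/5)·(row 4/(26/5)).
Updated z-row coefficients: p: 3/13, q: 0, r: 0, u: 37/26, s1: 0, s2: 19/13, s3: 0, s4: 11/26.
No coefficient is strictly negative; the tableau after this pivot is optimal.

none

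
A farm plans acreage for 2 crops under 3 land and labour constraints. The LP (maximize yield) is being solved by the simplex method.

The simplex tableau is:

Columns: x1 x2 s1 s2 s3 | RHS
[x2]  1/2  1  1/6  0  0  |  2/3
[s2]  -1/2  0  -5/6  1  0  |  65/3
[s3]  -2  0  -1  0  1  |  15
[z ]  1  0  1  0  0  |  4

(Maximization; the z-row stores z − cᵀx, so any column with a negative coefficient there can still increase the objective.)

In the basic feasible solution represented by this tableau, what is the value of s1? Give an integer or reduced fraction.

s1 is nonbasic (not in the basis column), so its value in the current BFS is 0.

0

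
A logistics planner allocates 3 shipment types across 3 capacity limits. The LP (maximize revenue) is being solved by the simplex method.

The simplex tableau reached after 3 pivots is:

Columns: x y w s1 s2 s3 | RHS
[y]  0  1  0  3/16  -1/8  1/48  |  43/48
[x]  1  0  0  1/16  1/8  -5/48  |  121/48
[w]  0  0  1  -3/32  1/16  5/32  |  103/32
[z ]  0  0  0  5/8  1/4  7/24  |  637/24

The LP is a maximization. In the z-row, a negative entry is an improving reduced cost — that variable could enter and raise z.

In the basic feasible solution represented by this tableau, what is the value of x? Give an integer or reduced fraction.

x is basic (row 2); its value is the RHS of that row: 121/48.

121/48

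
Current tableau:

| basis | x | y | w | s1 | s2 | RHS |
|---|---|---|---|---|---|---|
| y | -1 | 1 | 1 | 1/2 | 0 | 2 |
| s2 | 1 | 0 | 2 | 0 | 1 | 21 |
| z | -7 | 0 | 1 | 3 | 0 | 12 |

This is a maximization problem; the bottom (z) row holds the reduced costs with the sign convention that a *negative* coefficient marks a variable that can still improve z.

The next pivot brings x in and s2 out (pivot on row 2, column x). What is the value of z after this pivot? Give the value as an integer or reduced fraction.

Minimum ratio for x: 21/1 = 21.
z changes by −(z-row coeff of x)·ratio = −(-7)·21 = 147.
New z = 12 + 147 = 159.

159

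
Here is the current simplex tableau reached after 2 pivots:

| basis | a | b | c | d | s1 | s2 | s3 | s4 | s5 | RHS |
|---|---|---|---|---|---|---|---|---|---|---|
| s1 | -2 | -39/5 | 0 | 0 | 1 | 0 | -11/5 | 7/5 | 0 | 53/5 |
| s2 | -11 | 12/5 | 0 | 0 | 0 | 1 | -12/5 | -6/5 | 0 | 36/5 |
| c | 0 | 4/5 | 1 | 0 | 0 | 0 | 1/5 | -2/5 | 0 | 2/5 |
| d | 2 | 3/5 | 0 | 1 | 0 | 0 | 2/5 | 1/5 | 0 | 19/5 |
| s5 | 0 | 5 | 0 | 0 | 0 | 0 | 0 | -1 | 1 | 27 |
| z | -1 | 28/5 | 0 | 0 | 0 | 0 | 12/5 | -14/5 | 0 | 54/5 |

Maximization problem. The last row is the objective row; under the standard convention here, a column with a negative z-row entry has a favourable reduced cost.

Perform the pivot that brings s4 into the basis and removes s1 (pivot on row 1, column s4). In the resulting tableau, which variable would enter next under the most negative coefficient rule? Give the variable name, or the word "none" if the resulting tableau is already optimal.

b

Pivot element 7/5. New z-row = old z-row − (-14/5)·(row 1/(7/5)).
Updated z-row coefficients: a: -5, b: -10, c: 0, d: 0, s1: 2, s2: 0, s3: -2, s4: 0, s5: 0.
The most negative is -10 in column b, so b would enter next.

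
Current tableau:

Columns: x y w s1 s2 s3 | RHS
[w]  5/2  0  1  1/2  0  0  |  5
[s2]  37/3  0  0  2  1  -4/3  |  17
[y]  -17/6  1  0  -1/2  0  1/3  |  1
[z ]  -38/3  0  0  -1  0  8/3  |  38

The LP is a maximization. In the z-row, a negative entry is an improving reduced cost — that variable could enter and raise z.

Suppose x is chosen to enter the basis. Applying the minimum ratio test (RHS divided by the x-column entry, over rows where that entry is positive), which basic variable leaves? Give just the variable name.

Ratios: row 1 (w): 5/(5/2) = 2; row 2 (s2): 17/(37/3) = 51/37; row 3 (y): entry -17/6 ≤ 0, skip.
Minimum ratio 51/37 is in the s2 row, so s2 leaves.

s2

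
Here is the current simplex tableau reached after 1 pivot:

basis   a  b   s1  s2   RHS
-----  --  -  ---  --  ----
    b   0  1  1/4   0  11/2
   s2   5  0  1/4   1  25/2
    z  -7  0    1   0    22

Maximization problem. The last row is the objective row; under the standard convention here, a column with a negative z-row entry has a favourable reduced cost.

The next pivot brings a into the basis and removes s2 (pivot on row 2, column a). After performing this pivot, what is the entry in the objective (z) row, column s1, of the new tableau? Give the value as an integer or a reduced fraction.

Pivot element is row 2, column a: 5.
Normalize row 2: new (row 2, s1) = (1/4)/5 = 1/20.
z-row ← z-row − (-7)·(new row 2): 1 − (-7)·(1/20) = 27/20.

27/20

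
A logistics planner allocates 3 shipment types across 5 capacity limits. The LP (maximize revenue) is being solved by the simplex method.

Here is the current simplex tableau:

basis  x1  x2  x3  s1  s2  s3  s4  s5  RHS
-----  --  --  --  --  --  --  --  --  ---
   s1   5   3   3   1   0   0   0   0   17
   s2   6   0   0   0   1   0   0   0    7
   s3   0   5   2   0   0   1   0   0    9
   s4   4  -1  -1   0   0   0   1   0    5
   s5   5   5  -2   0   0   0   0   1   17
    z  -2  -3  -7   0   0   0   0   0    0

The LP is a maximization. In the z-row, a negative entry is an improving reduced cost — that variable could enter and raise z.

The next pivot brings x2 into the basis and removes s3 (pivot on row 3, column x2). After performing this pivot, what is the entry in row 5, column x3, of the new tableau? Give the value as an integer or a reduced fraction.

Pivot element is row 3, column x2: 5.
Normalize row 3: new (row 3, x3) = 2/5 = 2/5.
row 5 ← row 5 − 5·(new row 3): -2 − 5·(2/5) = -4.

-4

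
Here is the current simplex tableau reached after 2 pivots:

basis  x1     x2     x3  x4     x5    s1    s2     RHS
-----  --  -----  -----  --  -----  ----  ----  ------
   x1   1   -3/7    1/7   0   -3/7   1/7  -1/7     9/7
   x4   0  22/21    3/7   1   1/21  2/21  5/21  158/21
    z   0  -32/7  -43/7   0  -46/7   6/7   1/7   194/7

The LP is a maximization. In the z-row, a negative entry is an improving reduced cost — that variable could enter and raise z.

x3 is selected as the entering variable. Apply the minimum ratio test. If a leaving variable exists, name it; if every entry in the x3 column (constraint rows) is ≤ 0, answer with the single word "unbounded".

Ratios: row 1 (x1): (9/7)/(1/7) = 9; row 2 (x4): (158/21)/(3/7) = 158/9.
Minimum ratio is in the x1 row, so x1 leaves.

x1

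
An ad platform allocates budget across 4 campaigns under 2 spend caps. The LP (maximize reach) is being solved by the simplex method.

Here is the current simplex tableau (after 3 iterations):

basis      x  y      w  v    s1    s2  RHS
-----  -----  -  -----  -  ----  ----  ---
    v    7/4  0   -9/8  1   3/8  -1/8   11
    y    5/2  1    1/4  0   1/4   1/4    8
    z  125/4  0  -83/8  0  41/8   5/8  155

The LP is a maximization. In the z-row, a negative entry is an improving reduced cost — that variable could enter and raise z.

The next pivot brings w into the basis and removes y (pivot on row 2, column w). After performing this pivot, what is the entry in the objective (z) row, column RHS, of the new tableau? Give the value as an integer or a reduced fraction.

487

Pivot element is row 2, column w: 1/4.
Normalize row 2: new (row 2, RHS) = 8/(1/4) = 32.
z-row ← z-row − (-83/8)·(new row 2): 155 − (-83/8)·32 = 487.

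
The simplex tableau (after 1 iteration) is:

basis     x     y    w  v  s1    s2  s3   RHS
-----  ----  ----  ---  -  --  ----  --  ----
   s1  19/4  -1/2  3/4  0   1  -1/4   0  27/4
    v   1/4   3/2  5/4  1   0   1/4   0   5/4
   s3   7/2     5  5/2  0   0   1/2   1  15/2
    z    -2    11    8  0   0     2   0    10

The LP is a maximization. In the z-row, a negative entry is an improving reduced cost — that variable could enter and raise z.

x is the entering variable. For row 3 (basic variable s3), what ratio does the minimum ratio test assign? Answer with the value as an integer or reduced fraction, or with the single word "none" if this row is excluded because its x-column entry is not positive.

15/7

Ratio = RHS / (x entry) = (15/2) / (7/2) = 15/7.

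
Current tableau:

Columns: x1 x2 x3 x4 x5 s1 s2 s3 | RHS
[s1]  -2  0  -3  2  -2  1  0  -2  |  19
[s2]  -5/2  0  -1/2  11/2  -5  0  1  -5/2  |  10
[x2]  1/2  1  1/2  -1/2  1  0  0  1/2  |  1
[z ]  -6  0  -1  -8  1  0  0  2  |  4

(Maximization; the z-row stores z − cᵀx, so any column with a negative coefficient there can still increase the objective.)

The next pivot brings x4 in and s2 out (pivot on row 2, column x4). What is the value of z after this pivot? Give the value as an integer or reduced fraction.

Minimum ratio for x4: 10/(11/2) = 20/11.
z changes by −(z-row coeff of x4)·ratio = −(-8)·(20/11) = 160/11.
New z = 4 + (160/11) = 204/11.

204/11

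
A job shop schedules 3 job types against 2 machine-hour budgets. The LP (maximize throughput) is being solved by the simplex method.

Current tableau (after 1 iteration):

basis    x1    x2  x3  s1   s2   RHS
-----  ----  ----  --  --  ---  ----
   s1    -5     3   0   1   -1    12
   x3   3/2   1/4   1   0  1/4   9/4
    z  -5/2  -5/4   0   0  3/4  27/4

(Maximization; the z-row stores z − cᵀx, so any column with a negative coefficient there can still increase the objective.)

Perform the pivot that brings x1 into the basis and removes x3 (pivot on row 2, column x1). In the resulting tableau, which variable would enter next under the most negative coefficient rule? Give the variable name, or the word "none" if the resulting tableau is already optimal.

Pivot element 3/2. New z-row = old z-row − (-5/2)·(row 2/(3/2)).
Updated z-row coefficients: x1: 0, x2: -5/6, x3: 5/3, s1: 0, s2: 7/6.
The most negative is -5/6 in column x2, so x2 would enter next.

x2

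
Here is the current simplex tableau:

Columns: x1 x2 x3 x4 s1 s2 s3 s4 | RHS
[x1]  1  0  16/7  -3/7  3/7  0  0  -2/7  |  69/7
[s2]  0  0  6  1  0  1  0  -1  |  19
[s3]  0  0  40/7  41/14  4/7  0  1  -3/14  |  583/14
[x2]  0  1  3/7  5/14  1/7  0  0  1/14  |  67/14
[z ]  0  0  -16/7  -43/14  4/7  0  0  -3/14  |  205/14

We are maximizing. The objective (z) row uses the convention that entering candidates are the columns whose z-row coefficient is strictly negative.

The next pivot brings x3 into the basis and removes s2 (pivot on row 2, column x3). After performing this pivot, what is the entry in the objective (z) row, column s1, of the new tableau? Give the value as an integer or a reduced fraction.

4/7

Pivot element is row 2, column x3: 6.
Normalize row 2: new (row 2, s1) = 0/6 = 0.
z-row ← z-row − (-16/7)·(new row 2): 4/7 − (-16/7)·0 = 4/7.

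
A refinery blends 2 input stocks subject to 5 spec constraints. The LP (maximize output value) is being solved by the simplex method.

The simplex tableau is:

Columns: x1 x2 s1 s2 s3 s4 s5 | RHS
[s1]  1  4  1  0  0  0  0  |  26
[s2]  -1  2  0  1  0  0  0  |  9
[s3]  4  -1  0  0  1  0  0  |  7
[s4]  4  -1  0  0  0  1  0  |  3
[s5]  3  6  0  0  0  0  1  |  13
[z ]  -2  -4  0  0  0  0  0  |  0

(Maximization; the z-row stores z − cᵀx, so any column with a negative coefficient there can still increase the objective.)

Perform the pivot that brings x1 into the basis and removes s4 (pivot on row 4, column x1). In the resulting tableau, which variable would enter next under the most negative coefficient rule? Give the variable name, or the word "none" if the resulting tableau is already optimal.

x2

Pivot element 4. New z-row = old z-row − (-2)·(row 4/4).
Updated z-row coefficients: x1: 0, x2: -9/2, s1: 0, s2: 0, s3: 0, s4: 1/2, s5: 0.
The most negative is -9/2 in column x2, so x2 would enter next.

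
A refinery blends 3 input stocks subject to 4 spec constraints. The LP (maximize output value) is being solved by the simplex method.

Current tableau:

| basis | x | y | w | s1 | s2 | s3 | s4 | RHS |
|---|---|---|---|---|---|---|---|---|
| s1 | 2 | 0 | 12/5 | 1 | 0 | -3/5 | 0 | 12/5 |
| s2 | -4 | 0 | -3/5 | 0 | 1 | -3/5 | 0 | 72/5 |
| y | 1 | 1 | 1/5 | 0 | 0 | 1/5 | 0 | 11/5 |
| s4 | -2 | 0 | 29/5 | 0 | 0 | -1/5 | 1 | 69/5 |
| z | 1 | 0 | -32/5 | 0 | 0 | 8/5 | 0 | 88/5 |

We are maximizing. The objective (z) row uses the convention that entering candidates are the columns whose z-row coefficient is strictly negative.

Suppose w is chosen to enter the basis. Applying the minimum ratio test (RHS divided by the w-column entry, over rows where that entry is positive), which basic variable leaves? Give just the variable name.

s1

Ratios: row 1 (s1): (12/5)/(12/5) = 1; row 2 (s2): entry -3/5 ≤ 0, skip; row 3 (y): (11/5)/(1/5) = 11; row 4 (s4): (69/5)/(29/5) = 69/29.
Minimum ratio 1 is in the s1 row, so s1 leaves.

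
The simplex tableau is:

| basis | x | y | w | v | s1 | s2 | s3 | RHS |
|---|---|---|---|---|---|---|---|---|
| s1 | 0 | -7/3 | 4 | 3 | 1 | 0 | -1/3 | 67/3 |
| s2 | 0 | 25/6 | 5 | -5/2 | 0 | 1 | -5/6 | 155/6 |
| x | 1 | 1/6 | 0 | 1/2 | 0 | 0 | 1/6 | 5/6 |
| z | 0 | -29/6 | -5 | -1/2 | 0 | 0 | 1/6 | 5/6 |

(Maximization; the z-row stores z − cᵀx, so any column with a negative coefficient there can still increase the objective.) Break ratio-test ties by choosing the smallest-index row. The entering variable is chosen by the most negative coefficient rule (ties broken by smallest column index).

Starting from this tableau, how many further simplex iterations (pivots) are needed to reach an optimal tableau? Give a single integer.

pivot: w in, s2 out → z = 80/3
pivot: v in, s1 out → z = 83/3
pivot: y in, x out → z = 345/11
No improving column remains; optimal.

3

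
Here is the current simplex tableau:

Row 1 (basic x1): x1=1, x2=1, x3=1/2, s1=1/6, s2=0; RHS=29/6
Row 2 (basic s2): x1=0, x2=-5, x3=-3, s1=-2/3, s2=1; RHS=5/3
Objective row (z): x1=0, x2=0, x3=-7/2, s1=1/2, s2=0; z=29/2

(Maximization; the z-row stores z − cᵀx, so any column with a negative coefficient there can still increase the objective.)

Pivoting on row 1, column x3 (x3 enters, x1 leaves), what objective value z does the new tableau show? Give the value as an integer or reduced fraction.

145/3

Minimum ratio for x3: (29/6)/(1/2) = 29/3.
z changes by −(z-row coeff of x3)·ratio = −(-7/2)·(29/3) = 203/6.
New z = 29/2 + (203/6) = 145/3.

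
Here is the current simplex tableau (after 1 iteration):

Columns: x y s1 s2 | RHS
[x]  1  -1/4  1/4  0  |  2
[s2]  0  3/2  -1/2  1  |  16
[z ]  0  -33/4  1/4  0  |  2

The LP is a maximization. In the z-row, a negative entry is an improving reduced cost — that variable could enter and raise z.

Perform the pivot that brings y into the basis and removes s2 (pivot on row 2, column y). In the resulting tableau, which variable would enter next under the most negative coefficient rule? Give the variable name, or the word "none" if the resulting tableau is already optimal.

s1

Pivot element 3/2. New z-row = old z-row − (-33/4)·(row 2/(3/2)).
Updated z-row coefficients: x: 0, y: 0, s1: -5/2, s2: 11/2.
The most negative is -5/2 in column s1, so s1 would enter next.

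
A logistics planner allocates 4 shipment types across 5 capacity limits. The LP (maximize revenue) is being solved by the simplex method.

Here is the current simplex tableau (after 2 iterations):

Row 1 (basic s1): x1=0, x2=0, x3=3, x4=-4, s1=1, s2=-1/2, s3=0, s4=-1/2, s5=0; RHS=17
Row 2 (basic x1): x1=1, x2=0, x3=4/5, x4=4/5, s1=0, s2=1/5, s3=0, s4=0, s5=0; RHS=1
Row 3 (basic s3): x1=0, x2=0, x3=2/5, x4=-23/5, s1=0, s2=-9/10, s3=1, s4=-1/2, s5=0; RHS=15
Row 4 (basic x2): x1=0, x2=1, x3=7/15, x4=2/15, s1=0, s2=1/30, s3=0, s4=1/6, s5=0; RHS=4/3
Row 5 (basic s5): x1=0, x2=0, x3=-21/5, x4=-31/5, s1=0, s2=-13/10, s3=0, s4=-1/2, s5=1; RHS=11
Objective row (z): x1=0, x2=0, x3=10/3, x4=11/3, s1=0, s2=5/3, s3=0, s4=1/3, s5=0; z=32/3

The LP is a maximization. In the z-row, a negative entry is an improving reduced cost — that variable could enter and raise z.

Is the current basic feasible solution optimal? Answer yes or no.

yes

No objective-row coefficient is strictly negative, so no entering variable exists; the tableau is optimal.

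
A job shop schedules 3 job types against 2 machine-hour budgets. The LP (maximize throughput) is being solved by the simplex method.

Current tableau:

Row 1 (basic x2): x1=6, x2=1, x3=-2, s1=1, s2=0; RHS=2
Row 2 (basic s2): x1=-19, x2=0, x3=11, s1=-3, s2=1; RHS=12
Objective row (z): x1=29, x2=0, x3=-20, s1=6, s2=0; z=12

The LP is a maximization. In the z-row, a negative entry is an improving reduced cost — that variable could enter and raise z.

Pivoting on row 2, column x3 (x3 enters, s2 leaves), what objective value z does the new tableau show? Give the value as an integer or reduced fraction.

Minimum ratio for x3: 12/11 = 12/11.
z changes by −(z-row coeff of x3)·ratio = −(-20)·(12/11) = 240/11.
New z = 12 + (240/11) = 372/11.

372/11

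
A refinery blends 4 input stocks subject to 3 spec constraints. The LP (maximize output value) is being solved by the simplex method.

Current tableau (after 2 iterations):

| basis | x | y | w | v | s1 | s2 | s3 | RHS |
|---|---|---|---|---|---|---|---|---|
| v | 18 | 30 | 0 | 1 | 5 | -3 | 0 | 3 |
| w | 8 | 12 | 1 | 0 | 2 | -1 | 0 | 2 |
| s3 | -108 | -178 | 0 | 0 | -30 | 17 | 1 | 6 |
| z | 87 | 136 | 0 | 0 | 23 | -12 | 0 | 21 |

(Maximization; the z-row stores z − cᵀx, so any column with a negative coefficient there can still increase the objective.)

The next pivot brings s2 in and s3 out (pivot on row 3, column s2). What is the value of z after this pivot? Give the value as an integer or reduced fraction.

429/17

Minimum ratio for s2: 6/17 = 6/17.
z changes by −(z-row coeff of s2)·ratio = −(-12)·(6/17) = 72/17.
New z = 21 + (72/17) = 429/17.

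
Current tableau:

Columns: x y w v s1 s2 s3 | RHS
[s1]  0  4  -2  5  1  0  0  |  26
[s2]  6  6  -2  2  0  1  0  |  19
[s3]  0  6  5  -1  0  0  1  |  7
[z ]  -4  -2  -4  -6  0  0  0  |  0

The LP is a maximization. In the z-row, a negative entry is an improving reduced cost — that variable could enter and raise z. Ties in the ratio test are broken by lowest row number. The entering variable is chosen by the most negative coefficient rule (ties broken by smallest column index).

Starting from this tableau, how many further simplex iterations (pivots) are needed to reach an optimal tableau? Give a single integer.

pivot: v in, s1 out → z = 156/5
pivot: w in, s3 out → z = 1108/23
pivot: x in, s2 out → z = 3866/69
No improving column remains; optimal.

3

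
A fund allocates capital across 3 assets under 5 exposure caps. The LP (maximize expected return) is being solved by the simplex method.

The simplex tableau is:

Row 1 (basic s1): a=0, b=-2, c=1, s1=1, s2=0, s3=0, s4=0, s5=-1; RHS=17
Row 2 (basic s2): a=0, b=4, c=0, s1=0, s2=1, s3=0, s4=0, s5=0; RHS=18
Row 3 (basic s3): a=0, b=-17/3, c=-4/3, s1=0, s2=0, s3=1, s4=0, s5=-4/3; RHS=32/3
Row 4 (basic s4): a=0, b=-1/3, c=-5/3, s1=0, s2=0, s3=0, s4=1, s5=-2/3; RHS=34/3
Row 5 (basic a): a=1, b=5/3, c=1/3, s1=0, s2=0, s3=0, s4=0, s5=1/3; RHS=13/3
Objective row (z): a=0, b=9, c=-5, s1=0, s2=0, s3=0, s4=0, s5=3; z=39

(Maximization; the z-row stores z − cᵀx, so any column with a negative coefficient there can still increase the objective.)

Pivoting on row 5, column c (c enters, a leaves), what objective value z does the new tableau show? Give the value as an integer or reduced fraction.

104

Minimum ratio for c: (13/3)/(1/3) = 13.
z changes by −(z-row coeff of c)·ratio = −(-5)·13 = 65.
New z = 39 + 65 = 104.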